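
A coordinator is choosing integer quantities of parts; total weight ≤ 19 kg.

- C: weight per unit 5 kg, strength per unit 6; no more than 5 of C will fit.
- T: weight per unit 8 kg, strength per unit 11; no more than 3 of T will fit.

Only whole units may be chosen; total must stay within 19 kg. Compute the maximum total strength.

23

This is a bounded integer knapsack.
2×T: weight 16 ≤ 19, strength 2·11 = 22.
2×C and 1×T: weight 18 ≤ 19, strength 2·6 + 1·11 = 23.
Best is 23.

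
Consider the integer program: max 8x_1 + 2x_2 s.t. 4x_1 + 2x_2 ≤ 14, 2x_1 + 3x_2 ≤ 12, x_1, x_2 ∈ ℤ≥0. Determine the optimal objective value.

26

Relaxing integrality, the LP optimum is 28.00 at (x_1,x_2) = (3.5, 0), which is not an integer point.
(x_1,x_2)=(3,1): 4·3+2·1=14≤14, 2·3+3·1=9≤12, objective 26.
(x_1,x_2)=(3,0): 4·3+2·0=12≤14, 2·3+3·0=6≤12, objective 24.
(x_1,x_2)=(2,2): 4·2+2·2=12≤14, 2·2+3·2=10≤12, objective 20.
The best lattice point is (3,1), giving 26.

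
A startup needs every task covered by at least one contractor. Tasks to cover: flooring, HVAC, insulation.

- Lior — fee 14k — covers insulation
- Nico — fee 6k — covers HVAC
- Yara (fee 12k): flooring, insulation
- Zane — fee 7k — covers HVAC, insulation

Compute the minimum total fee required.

The greedy cost-per-new-task heuristic would pick Zane and Yara for 19, but a cheaper cover exists.
Choose Nico and Yara: together they cover flooring, HVAC, insulation — every task.
Total fee: 6 + 12 = 18.
No cover costs less than 18.

18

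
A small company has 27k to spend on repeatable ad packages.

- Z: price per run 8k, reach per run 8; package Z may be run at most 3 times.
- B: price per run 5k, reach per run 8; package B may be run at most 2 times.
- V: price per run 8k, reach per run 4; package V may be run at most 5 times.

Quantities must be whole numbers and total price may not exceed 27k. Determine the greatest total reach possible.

32

B has the best ratio (8/5); taking only B gives at most 2×8 = 16 (stopped by the supply cap of 2).
Mixing does better — 2×Z and 2×B: price 26 ≤ 27, reach 2·8 + 2·8 = 32.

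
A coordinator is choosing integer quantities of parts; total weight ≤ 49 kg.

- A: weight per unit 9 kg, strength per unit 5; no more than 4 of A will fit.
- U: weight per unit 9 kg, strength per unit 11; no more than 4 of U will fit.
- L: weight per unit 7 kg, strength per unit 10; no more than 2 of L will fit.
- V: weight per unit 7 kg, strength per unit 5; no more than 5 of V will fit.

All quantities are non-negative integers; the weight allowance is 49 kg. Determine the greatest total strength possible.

Take 3×U, 2×L, and 1×V: weight 48 ≤ 49, strength 3·11 + 2·10 + 1·5 = 58.
L has the best ratio (10/7) and is taken to its limit of 2; remaining capacity is filled optimally with the others.

58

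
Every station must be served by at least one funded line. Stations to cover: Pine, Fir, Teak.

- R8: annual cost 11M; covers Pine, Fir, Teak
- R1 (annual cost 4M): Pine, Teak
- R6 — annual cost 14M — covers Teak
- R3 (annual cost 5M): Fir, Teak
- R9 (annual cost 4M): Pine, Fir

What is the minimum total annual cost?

8

This is an integer covering problem.
Choose R1 and R9: together they cover Pine, Fir, Teak — every station.
Total annual cost: 4 + 4 = 8.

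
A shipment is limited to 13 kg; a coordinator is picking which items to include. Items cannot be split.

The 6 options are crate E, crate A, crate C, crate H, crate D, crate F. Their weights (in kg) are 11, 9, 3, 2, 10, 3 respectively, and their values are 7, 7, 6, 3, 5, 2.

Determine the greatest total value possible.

13

This is an integer program with binary decision variables.
Allowing fractional choices, the relaxed optimum would be about 15.2, but items are indivisible.
crate C + crate H + crate F: weight 3 + 2 + 3 = 8 ≤ 13, value 6 + 3 + 2 = 11.
crate A + crate C: weight 9 + 3 = 12 ≤ 13, value 7 + 6 = 13.
crate C + crate D: weight 3 + 10 = 13 ≤ 13, value 6 + 5 = 11.
Best is crate A and crate C with total value 13.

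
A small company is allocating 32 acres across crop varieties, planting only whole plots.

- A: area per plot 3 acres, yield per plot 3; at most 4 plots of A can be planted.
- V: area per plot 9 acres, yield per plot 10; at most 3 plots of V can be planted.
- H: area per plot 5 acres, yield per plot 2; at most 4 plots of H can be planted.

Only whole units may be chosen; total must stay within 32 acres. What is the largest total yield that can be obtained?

3×V and 1×H: area 32 ≤ 32, yield 3·10 + 1·2 = 32.
1×A and 3×V: area 30 ≤ 32, yield 1·3 + 3·10 = 33.
Best is 33.

33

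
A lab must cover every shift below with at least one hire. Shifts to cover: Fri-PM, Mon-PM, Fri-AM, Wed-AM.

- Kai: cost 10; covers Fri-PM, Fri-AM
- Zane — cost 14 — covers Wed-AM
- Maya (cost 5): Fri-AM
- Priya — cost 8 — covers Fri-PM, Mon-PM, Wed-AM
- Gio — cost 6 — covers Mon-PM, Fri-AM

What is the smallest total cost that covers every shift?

13

Choose Maya and Priya: together they cover Fri-PM, Mon-PM, Fri-AM, Wed-AM — every shift.
Total cost: 5 + 8 = 13.
No cover costs less than 13.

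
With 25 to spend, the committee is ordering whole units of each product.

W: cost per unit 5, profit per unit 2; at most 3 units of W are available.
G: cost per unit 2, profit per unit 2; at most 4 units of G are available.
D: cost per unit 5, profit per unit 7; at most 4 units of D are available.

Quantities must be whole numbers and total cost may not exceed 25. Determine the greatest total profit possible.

This is a bounded integer knapsack.
D has the best ratio (7/5); taking only D gives at most 4×7 = 28 (stopped by the supply cap of 4).
Mixing does better — 2×G and 4×D: cost 24 ≤ 25, profit 2·2 + 4·7 = 32.

32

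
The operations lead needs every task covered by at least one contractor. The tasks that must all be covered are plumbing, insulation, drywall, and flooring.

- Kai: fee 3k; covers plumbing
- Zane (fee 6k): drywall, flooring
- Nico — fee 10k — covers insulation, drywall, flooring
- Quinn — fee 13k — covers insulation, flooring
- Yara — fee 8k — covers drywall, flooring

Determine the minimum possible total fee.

The greedy cost-per-new-task heuristic would pick Kai, Zane, and Nico for 19, but a cheaper cover exists.
Choose Kai and Nico: together they cover plumbing, insulation, drywall, flooring — every task.
Total fee: 3 + 10 = 13.
No cover costs less than 13.

13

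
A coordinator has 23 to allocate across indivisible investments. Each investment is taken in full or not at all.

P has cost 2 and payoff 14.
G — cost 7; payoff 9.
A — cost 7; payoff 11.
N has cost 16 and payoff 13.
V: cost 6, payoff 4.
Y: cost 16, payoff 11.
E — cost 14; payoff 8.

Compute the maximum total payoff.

Allowing fractional choices, the relaxed optimum would be about 39.7, but investments are indivisible.
P + G + A + V: cost 2 + 7 + 7 + 6 = 22 ≤ 23, payoff 14 + 9 + 11 + 4 = 38.
P + A + E: cost 2 + 7 + 14 = 23 ≤ 23, payoff 14 + 11 + 8 = 33.
P + G + A: cost 2 + 7 + 7 = 16 ≤ 23, payoff 14 + 9 + 11 = 34.
Best is P, G, A, and V with total payoff 38.

38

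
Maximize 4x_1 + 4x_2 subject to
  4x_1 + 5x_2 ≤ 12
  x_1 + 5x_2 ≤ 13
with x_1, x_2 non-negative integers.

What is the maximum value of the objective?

(x_1,x_2)=(3,0) is feasible, giving 12.
(x_1,x_2)=(2,0) is feasible, giving 8.
Maximum is 12 at (x_1,x_2)=(3,0).

12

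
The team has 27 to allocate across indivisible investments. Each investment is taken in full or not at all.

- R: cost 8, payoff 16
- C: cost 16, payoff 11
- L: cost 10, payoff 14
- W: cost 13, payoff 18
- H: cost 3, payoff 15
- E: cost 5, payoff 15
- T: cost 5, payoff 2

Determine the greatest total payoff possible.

Allowing fractional choices, the relaxed optimum would be about 61.4, but investments are indivisible.
R + L + H + E: cost 8 + 10 + 3 + 5 = 26 ≤ 27, payoff 16 + 14 + 15 + 15 = 60.
W + H + E + T: cost 13 + 3 + 5 + 5 = 26 ≤ 27, payoff 18 + 15 + 15 + 2 = 50.
Best is R, L, H, and E with total payoff 60.

60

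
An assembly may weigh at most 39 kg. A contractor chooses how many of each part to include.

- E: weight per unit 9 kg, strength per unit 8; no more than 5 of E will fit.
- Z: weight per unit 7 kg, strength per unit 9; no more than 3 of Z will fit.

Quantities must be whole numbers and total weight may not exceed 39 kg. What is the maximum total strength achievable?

This is a bounded integer knapsack.
Take 2×E and 3×Z: weight 39 ≤ 39, strength 2·8 + 3·9 = 43.
Z has the best ratio (9/7) and is taken to its limit of 3; remaining capacity is filled optimally with the others.

43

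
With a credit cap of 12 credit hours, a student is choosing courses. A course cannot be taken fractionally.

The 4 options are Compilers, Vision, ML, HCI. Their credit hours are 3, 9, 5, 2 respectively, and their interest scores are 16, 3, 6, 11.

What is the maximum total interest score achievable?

Compilers + ML + HCI: credit hours 3 + 5 + 2 = 10 ≤ 12, interest score 16 + 6 + 11 = 33.
Compilers + HCI: credit hours 3 + 2 = 5 ≤ 12, interest score 16 + 11 = 27.
Best is Compilers, ML, and HCI with total interest score 33.

33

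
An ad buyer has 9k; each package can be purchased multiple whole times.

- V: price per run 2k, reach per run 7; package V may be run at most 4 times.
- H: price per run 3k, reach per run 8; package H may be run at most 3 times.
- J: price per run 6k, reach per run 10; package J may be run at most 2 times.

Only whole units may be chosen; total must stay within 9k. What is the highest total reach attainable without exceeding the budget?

Take 3×V and 1×H: price 9 ≤ 9, reach 3·7 + 1·8 = 29.
No other integer combination yields more.

29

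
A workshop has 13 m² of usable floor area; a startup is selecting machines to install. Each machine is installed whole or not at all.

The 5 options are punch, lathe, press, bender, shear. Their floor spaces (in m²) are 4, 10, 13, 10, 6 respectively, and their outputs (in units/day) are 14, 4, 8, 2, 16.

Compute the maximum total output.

Allowing fractional choices, the relaxed optimum would be about 31.8, but machines are indivisible.
punch + shear: floor space 4 + 6 = 10 ≤ 13, output 14 + 16 = 30.
shear: floor space 6 ≤ 13, output 16.
Best is punch and shear with total output 30.

30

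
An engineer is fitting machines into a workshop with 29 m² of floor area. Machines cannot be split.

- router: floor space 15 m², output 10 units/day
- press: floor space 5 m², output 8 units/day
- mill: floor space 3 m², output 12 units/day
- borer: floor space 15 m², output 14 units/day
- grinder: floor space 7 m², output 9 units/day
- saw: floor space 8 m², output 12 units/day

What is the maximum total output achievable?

41

This is a 0-1 knapsack instance.
Allowing fractional choices, the relaxed optimum would be about 46.6, but machines are indivisible.
mill + borer + saw: floor space 3 + 15 + 8 = 26 ≤ 29, output 12 + 14 + 12 = 38.
press + mill + grinder + saw: floor space 5 + 3 + 7 + 8 = 23 ≤ 29, output 8 + 12 + 9 + 12 = 41.
mill + borer + grinder: floor space 3 + 15 + 7 = 25 ≤ 29, output 12 + 14 + 9 = 35.
Best is press, mill, grinder, and saw with total output 41.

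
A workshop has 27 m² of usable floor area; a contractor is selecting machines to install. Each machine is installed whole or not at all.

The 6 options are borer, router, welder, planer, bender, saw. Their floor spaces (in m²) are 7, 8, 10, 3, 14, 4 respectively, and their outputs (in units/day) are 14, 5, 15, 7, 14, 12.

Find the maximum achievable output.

48

borer + welder + saw: floor space 7 + 10 + 4 = 21 ≤ 27, output 14 + 15 + 12 = 41.
borer + bender + saw: floor space 7 + 14 + 4 = 25 ≤ 27, output 14 + 14 + 12 = 40.
borer + welder + planer + saw: floor space 7 + 10 + 3 + 4 = 24 ≤ 27, output 14 + 15 + 7 + 12 = 48.
Best is borer, welder, planer, and saw with total output 48.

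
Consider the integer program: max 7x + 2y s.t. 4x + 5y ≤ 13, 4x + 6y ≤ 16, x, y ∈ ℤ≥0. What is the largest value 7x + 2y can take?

21

(x,y)=(3,0) is feasible, giving 21.
(x,y)=(2,1) is feasible, giving 16.
No feasible integer point exceeds 21.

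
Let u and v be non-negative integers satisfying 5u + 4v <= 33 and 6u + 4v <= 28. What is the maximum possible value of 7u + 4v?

The continuous relaxation peaks at (4.67, 0) with value 32.67; rounding to a feasible lattice point costs some objective.
(u,v)=(4,1): 5·4+4·1=24≤33, 6·4+4·1=28≤28, objective 32.
(u,v)=(3,2): 5·3+4·2=23≤33, 6·3+4·2=26≤28, objective 29.
(u,v)=(4,0): 5·4+4·0=20≤33, 6·4+4·0=24≤28, objective 28.
(u,v)=(3,1): 5·3+4·1=19≤33, 6·3+4·1=22≤28, objective 25.
Maximum is 32 at (u,v)=(4,1).

32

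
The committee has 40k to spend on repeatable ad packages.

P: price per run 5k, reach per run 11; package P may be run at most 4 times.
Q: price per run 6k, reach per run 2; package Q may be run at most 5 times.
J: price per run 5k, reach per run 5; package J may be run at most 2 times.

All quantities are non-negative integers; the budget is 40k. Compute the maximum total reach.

4×P, 1×Q, and 2×J: price 36 ≤ 40, reach 4·11 + 1·2 + 2·5 = 56.
4×P and 2×J: price 30 ≤ 40, reach 4·11 + 2·5 = 54.
Best is 56.

56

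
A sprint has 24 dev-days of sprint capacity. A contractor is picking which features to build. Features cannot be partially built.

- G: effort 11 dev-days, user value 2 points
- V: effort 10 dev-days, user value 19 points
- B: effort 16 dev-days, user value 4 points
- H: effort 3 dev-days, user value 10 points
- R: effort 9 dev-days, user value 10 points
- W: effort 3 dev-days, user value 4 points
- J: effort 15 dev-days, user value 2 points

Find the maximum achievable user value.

39

This is an integer program with binary decision variables.
Allowing fractional choices, the relaxed optimum would be about 41.9, but features are indivisible.
V + H + W: effort 10 + 3 + 3 = 16 ≤ 24, user value 19 + 10 + 4 = 33.
V + H + R: effort 10 + 3 + 9 = 22 ≤ 24, user value 19 + 10 + 10 = 39.
V + R + W: effort 10 + 9 + 3 = 22 ≤ 24, user value 19 + 10 + 4 = 33.
Best is V, H, and R with total user value 39.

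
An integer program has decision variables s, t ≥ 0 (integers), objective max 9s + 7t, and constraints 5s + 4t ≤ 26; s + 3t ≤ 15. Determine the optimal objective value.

46

Relaxing integrality, the LP optimum is 46.80 at (s,t) = (5.2, 0), which is not an integer point.
(s,t)=(2,4): 5·2+4·4=26≤26, 1·2+3·4=14≤15, objective 46.
(s,t)=(5,0): 5·5+4·0=25≤26, 1·5+3·0=5≤15, objective 45.
The best lattice point is (2,4), giving 46.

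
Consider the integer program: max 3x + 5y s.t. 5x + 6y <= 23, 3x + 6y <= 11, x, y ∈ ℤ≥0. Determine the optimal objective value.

9

Relaxing integrality, the LP optimum is 11.00 at (x,y) = (3.67, 0), which is not an integer point.
(x,y)=(3,0): 5·3+6·0=15≤23, 3·3+6·0=9≤11, objective 9.
(x,y)=(2,0): 5·2+6·0=10≤23, 3·2+6·0=6≤11, objective 6.
The best lattice point is (3,0), giving 9.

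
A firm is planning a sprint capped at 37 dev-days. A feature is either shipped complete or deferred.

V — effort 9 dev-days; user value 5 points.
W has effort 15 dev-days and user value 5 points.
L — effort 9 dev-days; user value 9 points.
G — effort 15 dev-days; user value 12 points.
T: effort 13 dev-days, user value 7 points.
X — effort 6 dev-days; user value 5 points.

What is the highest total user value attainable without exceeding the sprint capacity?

Allowing fractional choices, the relaxed optimum would be about 29.9, but features are indivisible.
L + G + X: effort 9 + 15 + 6 = 30 ≤ 37, user value 9 + 12 + 5 = 26.
L + G + T: effort 9 + 15 + 13 = 37 ≤ 37, user value 9 + 12 + 7 = 28.
Best is L, G, and T with total user value 28.

28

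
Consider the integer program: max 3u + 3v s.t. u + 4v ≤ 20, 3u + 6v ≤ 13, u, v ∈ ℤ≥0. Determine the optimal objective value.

12

Relaxing integrality, the LP optimum is 13.00 at (u,v) = (4.33, 0), which is not an integer point.
(u,v)=(4,0): 1·4+4·0=4≤20, 3·4+6·0=12≤13, objective 12.
(u,v)=(3,0): 1·3+4·0=3≤20, 3·3+6·0=9≤13, objective 9.
The best lattice point is (4,0), giving 12.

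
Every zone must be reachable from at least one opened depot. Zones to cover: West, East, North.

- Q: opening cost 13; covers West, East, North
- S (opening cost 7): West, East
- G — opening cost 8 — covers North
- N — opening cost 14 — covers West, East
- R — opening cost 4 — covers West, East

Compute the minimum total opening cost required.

This is an integer covering problem.
Choose G and R: together they cover West, East, North — every zone.
Total opening cost: 8 + 4 = 12.
No cover costs less than 12.

12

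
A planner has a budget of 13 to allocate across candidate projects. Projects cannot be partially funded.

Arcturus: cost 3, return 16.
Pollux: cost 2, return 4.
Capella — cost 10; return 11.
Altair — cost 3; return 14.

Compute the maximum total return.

Allowing fractional choices, the relaxed optimum would be about 39.5, but projects are indivisible.
Arcturus + Altair: cost 3 + 3 = 6 ≤ 13, return 16 + 14 = 30.
Arcturus + Pollux + Altair: cost 3 + 2 + 3 = 8 ≤ 13, return 16 + 4 + 14 = 34.
Arcturus + Capella: cost 3 + 10 = 13 ≤ 13, return 16 + 11 = 27.
Best is Arcturus, Pollux, and Altair with total return 34.

34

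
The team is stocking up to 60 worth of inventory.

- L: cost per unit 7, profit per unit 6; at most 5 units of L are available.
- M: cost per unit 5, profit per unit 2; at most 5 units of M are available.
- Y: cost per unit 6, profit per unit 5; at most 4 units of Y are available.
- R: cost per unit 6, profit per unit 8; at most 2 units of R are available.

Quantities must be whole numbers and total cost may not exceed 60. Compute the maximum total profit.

5×L, 2×Y, and 2×R: cost 59 ≤ 60, profit 5·6 + 2·5 + 2·8 = 56.
4×L, 3×Y, and 2×R: cost 58 ≤ 60, profit 4·6 + 3·5 + 2·8 = 55.
Best is 56.

56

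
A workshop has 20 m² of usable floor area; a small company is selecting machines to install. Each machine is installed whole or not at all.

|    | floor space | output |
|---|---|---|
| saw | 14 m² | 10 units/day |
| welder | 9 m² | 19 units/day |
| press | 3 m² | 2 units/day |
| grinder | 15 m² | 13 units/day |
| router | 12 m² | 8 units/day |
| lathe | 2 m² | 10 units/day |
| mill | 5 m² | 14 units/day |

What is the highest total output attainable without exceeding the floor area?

This is a 0-1 knapsack instance.
Allowing fractional choices, the relaxed optimum would be about 46.5, but machines are indivisible.
welder + press + mill: floor space 9 + 3 + 5 = 17 ≤ 20, output 19 + 2 + 14 = 35.
welder + lathe + mill: floor space 9 + 2 + 5 = 16 ≤ 20, output 19 + 10 + 14 = 43.
welder + press + lathe + mill: floor space 9 + 3 + 2 + 5 = 19 ≤ 20, output 19 + 2 + 10 + 14 = 45.
Best is welder, press, lathe, and mill with total output 45.

45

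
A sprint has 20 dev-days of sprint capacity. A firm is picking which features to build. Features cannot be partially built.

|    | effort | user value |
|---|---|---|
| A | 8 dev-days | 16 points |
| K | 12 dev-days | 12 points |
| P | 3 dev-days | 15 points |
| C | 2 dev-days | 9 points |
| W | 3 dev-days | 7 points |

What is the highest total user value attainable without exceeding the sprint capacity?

Allowing fractional choices, the relaxed optimum would be about 51.0, but features are indivisible.
A + P + C + W: effort 8 + 3 + 2 + 3 = 16 ≤ 20, user value 16 + 15 + 9 + 7 = 47.
K + P + C + W: effort 12 + 3 + 2 + 3 = 20 ≤ 20, user value 12 + 15 + 9 + 7 = 43.
A + P + C: effort 8 + 3 + 2 = 13 ≤ 20, user value 16 + 15 + 9 = 40.
Best is A, P, C, and W with total user value 47.

47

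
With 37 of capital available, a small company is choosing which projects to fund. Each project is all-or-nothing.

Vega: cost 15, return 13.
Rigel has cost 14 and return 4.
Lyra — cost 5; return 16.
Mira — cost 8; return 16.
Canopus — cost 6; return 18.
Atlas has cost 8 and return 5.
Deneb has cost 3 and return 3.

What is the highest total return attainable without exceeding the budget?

This is an integer program with binary decision variables.
Take Vega, Lyra, Mira, Canopus, and Deneb: cost 15 + 5 + 8 + 6 + 3 = 37 ≤ 37, return 13 + 16 + 16 + 18 + 3 = 66.
No other feasible combination does better.

66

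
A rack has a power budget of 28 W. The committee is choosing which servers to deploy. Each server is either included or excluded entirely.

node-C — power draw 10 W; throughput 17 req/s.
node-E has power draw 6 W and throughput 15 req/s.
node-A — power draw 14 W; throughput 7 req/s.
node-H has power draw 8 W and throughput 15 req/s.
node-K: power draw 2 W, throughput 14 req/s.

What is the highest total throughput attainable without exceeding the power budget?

61

node-C + node-E + node-H: power draw 10 + 6 + 8 = 24 ≤ 28, throughput 17 + 15 + 15 = 47.
node-C + node-E + node-H + node-K: power draw 10 + 6 + 8 + 2 = 26 ≤ 28, throughput 17 + 15 + 15 + 14 = 61.
node-C + node-E + node-K: power draw 10 + 6 + 2 = 18 ≤ 28, throughput 17 + 15 + 14 = 46.
Best is node-C, node-E, node-H, and node-K with total throughput 61.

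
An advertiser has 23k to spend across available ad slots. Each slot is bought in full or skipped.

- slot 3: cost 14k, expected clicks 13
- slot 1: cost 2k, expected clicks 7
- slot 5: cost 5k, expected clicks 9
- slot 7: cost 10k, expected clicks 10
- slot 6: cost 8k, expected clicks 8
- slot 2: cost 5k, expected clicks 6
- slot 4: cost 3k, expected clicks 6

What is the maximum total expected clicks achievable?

36

This is an integer program with binary decision variables.
slot 1 + slot 5 + slot 7 + slot 4: cost 2 + 5 + 10 + 3 = 20 ≤ 23, expected clicks 7 + 9 + 10 + 6 = 32.
slot 1 + slot 5 + slot 6 + slot 2 + slot 4: cost 2 + 5 + 8 + 5 + 3 = 23 ≤ 23, expected clicks 7 + 9 + 8 + 6 + 6 = 36.
slot 1 + slot 5 + slot 7 + slot 2: cost 2 + 5 + 10 + 5 = 22 ≤ 23, expected clicks 7 + 9 + 10 + 6 = 32.
Best is slot 1, slot 5, slot 6, slot 2, and slot 4 with total expected clicks 36.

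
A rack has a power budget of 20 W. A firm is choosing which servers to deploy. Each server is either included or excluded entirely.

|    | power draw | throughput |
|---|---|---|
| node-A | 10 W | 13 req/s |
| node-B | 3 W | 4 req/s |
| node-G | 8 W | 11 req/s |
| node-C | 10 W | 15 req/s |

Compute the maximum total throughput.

28

This is a 0-1 knapsack instance.
Allowing fractional choices, the relaxed optimum would be about 28.7, but servers are indivisible.
node-G + node-C: power draw 8 + 10 = 18 ≤ 20, throughput 11 + 15 = 26.
node-A + node-C: power draw 10 + 10 = 20 ≤ 20, throughput 13 + 15 = 28.
node-A + node-G: power draw 10 + 8 = 18 ≤ 20, throughput 13 + 11 = 24.
Best is node-A and node-C with total throughput 28.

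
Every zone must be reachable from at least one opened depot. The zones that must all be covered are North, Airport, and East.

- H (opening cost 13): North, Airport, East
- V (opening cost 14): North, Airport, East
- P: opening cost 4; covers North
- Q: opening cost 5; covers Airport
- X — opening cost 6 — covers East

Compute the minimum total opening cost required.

13

The greedy cost-per-new-zone heuristic would pick P, Q, and X for 15, but a cheaper cover exists.
H alone covers North, Airport, East — every zone.
Total opening cost: 13.
No cover costs less than 13.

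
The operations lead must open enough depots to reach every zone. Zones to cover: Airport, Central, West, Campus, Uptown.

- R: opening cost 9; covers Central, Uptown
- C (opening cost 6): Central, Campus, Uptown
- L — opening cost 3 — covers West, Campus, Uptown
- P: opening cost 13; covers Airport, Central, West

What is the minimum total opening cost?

The greedy cost-per-new-zone heuristic would pick L, C, and P for 22, but a cheaper cover exists.
Choose L and P: together they cover Airport, Central, West, Campus, Uptown — every zone.
Total opening cost: 3 + 13 = 16.
No cover costs less than 16.

16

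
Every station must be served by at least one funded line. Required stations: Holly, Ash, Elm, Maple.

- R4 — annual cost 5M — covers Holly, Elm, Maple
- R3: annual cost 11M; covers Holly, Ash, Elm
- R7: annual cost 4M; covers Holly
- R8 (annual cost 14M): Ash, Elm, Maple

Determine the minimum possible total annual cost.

16

Choose R4 and R3: together they cover Holly, Ash, Elm, Maple — every station.
Total annual cost: 5 + 11 = 16.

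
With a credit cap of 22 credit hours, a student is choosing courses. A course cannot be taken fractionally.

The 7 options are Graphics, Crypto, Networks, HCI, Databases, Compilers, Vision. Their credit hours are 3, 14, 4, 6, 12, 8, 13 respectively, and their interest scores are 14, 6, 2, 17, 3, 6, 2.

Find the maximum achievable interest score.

Graphics + HCI + Databases: credit hours 3 + 6 + 12 = 21 ≤ 22, interest score 14 + 17 + 3 = 34.
Graphics + HCI + Compilers: credit hours 3 + 6 + 8 = 17 ≤ 22, interest score 14 + 17 + 6 = 37.
Graphics + Networks + HCI + Compilers: credit hours 3 + 4 + 6 + 8 = 21 ≤ 22, interest score 14 + 2 + 17 + 6 = 39.
Best is Graphics, Networks, HCI, and Compilers with total interest score 39.

39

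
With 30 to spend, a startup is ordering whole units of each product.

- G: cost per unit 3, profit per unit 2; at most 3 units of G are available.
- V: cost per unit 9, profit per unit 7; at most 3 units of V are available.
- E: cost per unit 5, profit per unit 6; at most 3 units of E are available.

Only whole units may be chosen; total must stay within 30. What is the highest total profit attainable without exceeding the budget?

This is a bounded integer knapsack.
E has the best ratio (6/5); taking only E gives at most 3×6 = 18 (stopped by the supply cap of 3).
Mixing does better — 2×G, 1×V, and 3×E: cost 30 ≤ 30, profit 2·2 + 1·7 + 3·6 = 29.

29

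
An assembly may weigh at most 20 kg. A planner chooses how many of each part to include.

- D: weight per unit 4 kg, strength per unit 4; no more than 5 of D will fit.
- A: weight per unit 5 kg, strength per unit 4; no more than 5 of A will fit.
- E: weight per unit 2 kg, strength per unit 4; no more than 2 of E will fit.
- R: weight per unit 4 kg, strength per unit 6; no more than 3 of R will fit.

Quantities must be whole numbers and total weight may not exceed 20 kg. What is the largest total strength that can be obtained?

30

Take 1×D, 2×E, and 3×R: weight 20 ≤ 20, strength 1·4 + 2·4 + 3·6 = 30.
E has the best ratio (4/2) and is taken to its limit of 2; remaining capacity is filled optimally with the others.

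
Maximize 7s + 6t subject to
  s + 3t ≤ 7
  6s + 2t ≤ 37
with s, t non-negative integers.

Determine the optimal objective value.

42

(s,t)=(6,0): 1·6+3·0=6≤7, 6·6+2·0=36≤37, objective 42.
(s,t)=(5,0): 1·5+3·0=5≤7, 6·5+2·0=30≤37, objective 35.
No feasible integer point exceeds 42.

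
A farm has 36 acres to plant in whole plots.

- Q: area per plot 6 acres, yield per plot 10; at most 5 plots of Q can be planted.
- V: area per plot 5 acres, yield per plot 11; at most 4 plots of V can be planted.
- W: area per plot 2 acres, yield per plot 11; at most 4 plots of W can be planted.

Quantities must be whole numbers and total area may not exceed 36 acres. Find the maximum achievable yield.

98

1×Q, 4×V, and 4×W: area 34 ≤ 36, yield 1·10 + 4·11 + 4·11 = 98.
2×Q, 3×V, and 4×W: area 35 ≤ 36, yield 2·10 + 3·11 + 4·11 = 97.
Best is 98.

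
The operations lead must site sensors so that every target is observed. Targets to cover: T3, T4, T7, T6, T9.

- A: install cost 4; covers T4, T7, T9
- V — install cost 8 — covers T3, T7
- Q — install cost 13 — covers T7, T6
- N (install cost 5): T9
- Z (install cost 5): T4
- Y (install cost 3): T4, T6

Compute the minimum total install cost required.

This is a weighted set-cover instance.
Choose A, V, and Y: together they cover T3, T4, T7, T6, T9 — every target.
Total install cost: 4 + 8 + 3 = 15.

15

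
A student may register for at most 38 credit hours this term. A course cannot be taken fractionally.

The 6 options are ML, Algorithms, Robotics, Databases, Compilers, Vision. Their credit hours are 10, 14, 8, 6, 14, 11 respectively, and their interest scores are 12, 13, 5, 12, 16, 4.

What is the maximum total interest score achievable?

Allowing fractional choices, the relaxed optimum would be about 47.4, but courses are indivisible.
ML + Algorithms + Robotics + Databases: credit hours 10 + 14 + 8 + 6 = 38 ≤ 38, interest score 12 + 13 + 5 + 12 = 42.
ML + Robotics + Databases + Compilers: credit hours 10 + 8 + 6 + 14 = 38 ≤ 38, interest score 12 + 5 + 12 + 16 = 45.
Algorithms + Databases + Compilers: credit hours 14 + 6 + 14 = 34 ≤ 38, interest score 13 + 12 + 16 = 41.
Best is ML, Robotics, Databases, and Compilers with total interest score 45.

45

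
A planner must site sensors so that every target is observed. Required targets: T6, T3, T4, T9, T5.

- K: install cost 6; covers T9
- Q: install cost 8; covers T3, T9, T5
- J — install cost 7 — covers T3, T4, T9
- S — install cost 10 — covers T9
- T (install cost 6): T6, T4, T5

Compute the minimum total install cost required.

This is a weighted set-cover instance.
Choose J and T: together they cover T6, T3, T4, T9, T5 — every target.
Total install cost: 7 + 6 = 13.
No cover costs less than 13.

13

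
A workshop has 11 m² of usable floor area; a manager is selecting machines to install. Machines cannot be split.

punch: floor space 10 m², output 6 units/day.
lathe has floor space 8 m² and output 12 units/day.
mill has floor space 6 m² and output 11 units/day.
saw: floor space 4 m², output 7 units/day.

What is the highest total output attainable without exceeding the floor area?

lathe: floor space 8 ≤ 11, output 12.
mill + saw: floor space 6 + 4 = 10 ≤ 11, output 11 + 7 = 18.
Best is mill and saw with total output 18.

18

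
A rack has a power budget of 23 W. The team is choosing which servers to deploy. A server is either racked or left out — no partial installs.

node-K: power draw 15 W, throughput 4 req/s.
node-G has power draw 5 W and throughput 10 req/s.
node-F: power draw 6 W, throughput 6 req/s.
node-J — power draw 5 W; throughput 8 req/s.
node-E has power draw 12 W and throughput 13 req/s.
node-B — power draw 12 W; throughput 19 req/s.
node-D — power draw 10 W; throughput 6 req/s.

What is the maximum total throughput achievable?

37

Take node-G, node-J, and node-B: power draw 5 + 5 + 12 = 22 ≤ 23, throughput 10 + 8 + 19 = 37.
No other feasible combination does better.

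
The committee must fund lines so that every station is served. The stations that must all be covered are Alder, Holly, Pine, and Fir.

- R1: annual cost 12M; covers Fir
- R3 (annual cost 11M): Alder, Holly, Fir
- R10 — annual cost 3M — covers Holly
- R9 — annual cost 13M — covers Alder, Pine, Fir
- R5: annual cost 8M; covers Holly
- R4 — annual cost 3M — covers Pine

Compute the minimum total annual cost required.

The greedy cost-per-new-station heuristic would pick R10, R4, and R3 for 17, but a cheaper cover exists.
Choose R3 and R4: together they cover Alder, Holly, Pine, Fir — every station.
Total annual cost: 11 + 3 = 14.
No cover costs less than 14.

14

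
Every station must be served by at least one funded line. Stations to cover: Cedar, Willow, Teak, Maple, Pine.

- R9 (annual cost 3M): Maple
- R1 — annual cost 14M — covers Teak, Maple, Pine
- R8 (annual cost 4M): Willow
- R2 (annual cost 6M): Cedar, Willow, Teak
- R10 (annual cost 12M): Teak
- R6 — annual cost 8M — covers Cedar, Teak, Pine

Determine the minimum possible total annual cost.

15

The greedy cost-per-new-station heuristic would pick R2, R9, and R6 for 17, but a cheaper cover exists.
Choose R9, R8, and R6: together they cover Cedar, Willow, Teak, Maple, Pine — every station.
Total annual cost: 3 + 4 + 8 = 15.
No cover costs less than 15.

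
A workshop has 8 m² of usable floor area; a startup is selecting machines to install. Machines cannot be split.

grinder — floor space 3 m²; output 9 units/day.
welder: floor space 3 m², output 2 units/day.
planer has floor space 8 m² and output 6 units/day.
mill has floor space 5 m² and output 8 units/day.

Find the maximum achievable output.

17

welder + mill: floor space 3 + 5 = 8 ≤ 8, output 2 + 8 = 10.
grinder + welder: floor space 3 + 3 = 6 ≤ 8, output 9 + 2 = 11.
grinder + mill: floor space 3 + 5 = 8 ≤ 8, output 9 + 8 = 17.
Best is grinder and mill with total output 17.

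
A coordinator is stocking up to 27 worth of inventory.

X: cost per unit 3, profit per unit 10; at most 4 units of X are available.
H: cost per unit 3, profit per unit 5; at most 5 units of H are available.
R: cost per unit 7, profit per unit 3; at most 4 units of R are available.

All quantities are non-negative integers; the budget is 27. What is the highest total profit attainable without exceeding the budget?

X has the best ratio (10/3); taking only X gives at most 4×10 = 40 (stopped by the supply cap of 4).
Mixing does better — 4×X and 5×H: cost 27 ≤ 27, profit 4·10 + 5·5 = 65.

65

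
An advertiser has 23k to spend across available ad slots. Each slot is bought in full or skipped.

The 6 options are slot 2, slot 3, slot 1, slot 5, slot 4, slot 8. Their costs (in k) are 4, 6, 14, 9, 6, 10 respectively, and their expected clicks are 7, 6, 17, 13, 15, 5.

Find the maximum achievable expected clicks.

slot 2 + slot 5 + slot 4: cost 4 + 9 + 6 = 19 ≤ 23, expected clicks 7 + 13 + 15 = 35.
slot 3 + slot 5 + slot 4: cost 6 + 9 + 6 = 21 ≤ 23, expected clicks 6 + 13 + 15 = 34.
slot 1 + slot 4: cost 14 + 6 = 20 ≤ 23, expected clicks 17 + 15 = 32.
Best is slot 2, slot 5, and slot 4 with total expected clicks 35.

35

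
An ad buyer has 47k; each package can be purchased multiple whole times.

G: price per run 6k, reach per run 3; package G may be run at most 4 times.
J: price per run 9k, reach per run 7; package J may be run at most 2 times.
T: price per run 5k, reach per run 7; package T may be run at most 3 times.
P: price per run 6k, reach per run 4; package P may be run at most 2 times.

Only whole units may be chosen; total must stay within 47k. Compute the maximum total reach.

Take 2×J, 3×T, and 2×P: price 45 ≤ 47, reach 2·7 + 3·7 + 2·4 = 43.
T has the best ratio (7/5) and is taken to its limit of 3; remaining capacity is filled optimally with the others.

43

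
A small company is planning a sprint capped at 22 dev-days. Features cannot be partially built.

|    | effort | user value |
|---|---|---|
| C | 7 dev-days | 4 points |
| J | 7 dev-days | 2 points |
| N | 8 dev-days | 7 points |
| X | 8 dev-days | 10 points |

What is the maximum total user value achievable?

17

This is an integer program with binary decision variables.
N + X: effort 8 + 8 = 16 ≤ 22, user value 7 + 10 = 17.
C + J + X: effort 7 + 7 + 8 = 22 ≤ 22, user value 4 + 2 + 10 = 16.
Best is N and X with total user value 17.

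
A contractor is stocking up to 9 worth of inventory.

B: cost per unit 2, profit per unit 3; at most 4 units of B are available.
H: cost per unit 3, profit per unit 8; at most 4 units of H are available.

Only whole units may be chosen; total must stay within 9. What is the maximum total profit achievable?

Take 3×H: cost 9 ≤ 9, profit 3·8 = 24.
No other integer combination yields more.

24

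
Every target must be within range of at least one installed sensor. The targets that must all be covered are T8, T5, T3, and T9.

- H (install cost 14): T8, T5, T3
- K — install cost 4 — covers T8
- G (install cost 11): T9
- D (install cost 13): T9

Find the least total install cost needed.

This is a weighted set-cover instance.
The greedy cost-per-new-target heuristic would pick K, H, and G for 29, but a cheaper cover exists.
Choose H and G: together they cover T8, T5, T3, T9 — every target.
Total install cost: 14 + 11 = 25.
No cover costs less than 25.

25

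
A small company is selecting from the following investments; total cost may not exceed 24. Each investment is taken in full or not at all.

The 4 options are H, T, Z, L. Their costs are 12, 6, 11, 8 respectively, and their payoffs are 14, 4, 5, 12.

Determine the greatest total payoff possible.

26

Allowing fractional choices, the relaxed optimum would be about 28.7, but investments are indivisible.
H + Z: cost 12 + 11 = 23 ≤ 24, payoff 14 + 5 = 19.
H + L: cost 12 + 8 = 20 ≤ 24, payoff 14 + 12 = 26.
H + T: cost 12 + 6 = 18 ≤ 24, payoff 14 + 4 = 18.
Best is H and L with total payoff 26.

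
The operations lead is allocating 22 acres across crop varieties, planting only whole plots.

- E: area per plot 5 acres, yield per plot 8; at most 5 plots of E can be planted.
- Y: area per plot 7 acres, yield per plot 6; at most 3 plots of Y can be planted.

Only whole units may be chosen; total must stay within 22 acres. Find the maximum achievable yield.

E has the best ratio (8/5); taking only E gives at most 4×8 = 32 (stopped by the area limit).
Optimal: 4×E: area 20 ≤ 22, yield 4·8 = 32.

32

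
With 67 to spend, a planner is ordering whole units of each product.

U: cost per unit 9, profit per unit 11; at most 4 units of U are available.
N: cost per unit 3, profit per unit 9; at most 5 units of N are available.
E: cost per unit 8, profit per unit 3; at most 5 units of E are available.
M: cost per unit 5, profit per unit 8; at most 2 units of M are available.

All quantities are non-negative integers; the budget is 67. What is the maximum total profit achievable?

105

This is a bounded integer knapsack.
N has the best ratio (9/3); taking only N gives at most 5×9 = 45 (stopped by the supply cap of 5).
Mixing does better — 4×U, 5×N, and 2×M: cost 61 ≤ 67, profit 4·11 + 5·9 + 2·8 = 105.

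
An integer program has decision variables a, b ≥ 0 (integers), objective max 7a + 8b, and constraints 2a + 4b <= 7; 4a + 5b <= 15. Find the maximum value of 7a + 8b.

21

The continuous relaxation peaks at (3.5, 0) with value 24.50; rounding to a feasible lattice point costs some objective.
(a,b)=(3,0): 2·3+4·0=6≤7, 4·3+5·0=12≤15, objective 21.
(a,b)=(2,0): 2·2+4·0=4≤7, 4·2+5·0=8≤15, objective 14.
Maximum is 21 at (a,b)=(3,0).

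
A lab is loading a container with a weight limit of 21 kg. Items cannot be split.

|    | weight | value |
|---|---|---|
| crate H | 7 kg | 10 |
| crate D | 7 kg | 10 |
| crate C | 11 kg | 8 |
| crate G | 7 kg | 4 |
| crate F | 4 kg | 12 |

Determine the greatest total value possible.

Take crate H, crate D, and crate F: weight 7 + 7 + 4 = 18 ≤ 21, value 10 + 10 + 12 = 32.
No other feasible combination does better.

32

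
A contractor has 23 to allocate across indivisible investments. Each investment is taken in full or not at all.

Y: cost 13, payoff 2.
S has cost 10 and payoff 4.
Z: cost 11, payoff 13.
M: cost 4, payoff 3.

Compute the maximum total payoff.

17

Z + M: cost 11 + 4 = 15 ≤ 23, payoff 13 + 3 = 16.
S + Z: cost 10 + 11 = 21 ≤ 23, payoff 4 + 13 = 17.
Best is S and Z with total payoff 17.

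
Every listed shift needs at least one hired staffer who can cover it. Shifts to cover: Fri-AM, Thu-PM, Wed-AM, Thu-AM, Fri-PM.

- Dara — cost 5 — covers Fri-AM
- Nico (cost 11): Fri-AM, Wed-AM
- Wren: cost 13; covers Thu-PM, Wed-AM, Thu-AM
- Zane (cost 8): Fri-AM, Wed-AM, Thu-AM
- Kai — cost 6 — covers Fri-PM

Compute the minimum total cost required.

24

The greedy cost-per-new-shift heuristic would pick Zane, Kai, and Wren for 27, but a cheaper cover exists.
Choose Dara, Wren, and Kai: together they cover Fri-AM, Thu-PM, Wed-AM, Thu-AM, Fri-PM — every shift.
Total cost: 5 + 13 + 6 = 24.
No cover costs less than 24.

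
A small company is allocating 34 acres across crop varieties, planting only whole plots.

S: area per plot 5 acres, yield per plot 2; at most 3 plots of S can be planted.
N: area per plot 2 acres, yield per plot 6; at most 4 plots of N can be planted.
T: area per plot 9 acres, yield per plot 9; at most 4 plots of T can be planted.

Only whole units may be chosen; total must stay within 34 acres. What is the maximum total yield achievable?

This is a bounded integer knapsack.
1×S, 4×N, and 2×T: area 31 ≤ 34, yield 1·2 + 4·6 + 2·9 = 44.
3×N and 3×T: area 33 ≤ 34, yield 3·6 + 3·9 = 45.
Best is 45.

45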